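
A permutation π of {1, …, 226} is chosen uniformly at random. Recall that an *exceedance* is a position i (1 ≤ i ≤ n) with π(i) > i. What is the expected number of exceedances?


Write X = Σ_{i=1}^{226} X_i, where X_i = 1_{π(i) > i}.
For each fixed i, π(i) is uniform over {1, …, 226} (marginal of a uniform permutation), so P[π(i) > i] = (n − i)/n. Summing: Σ_{i=1}^{226} (n − i)/n = (0 + 1 + … + 225)/226 = 226(226 − 1)/(2·226) = (226 − 1)/2.
Hence E[X] = Σ_{i=1}^{226} (226 − i)/226 = 225/2 ≈ 112.500.

E[X] = 225/2 = 112.500.


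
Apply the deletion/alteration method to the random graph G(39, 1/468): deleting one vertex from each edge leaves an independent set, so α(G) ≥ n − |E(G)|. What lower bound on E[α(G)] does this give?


E[|E(G)|] = C(39, 2)·p = 741 · (1/468) = 19/12.
E[α(G)] ≥ n − E[|E(G)|] = 39 − 19/12 = 449/12.
Numerically: ≈ 37.416667.
(This is only a lower bound; the true E[α(G)] may be larger.)

E[α(G)] ≥ 449/12 ≈ 37.416667.


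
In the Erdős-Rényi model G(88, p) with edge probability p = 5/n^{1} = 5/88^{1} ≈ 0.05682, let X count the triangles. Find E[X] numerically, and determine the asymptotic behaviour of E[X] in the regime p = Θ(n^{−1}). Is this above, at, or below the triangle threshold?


Number of potential triangles: C(88, 3) = 109736.
Each occurs with probability p³ ≈ (0.05682)³ ≈ 1.834265e-04.
By linearity: E[X] = C(88, 3)·p³ ≈ 109736 · 1.834265e-04 ≈ 20.1285.
Here α = 1, so p = 5/n is exactly at the triangle threshold p ~ 1/n. Asymptotically E[X] → c³/6 = 5³/6 = 125/6 ≈ 20.8333, a bounded constant. In this regime the triangle count is asymptotically Poisson(c³/6).

E[X] ≈ 20.1285; in regime p = Θ(1/n^{1}) E[X] stays bounded (at the triangle threshold p ~ 1/n).


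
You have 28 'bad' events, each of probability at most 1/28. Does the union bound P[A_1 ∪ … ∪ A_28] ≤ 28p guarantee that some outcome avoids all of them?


Union bound: P[∪_{i=1}^{28} A_i] ≤ Σ_i P[A_i] ≤ 28·p = 28·(1/28) = 1.
Numerically: 1 ≈ 1.00000.
Is 1 < 1? NO.
Since the bound 1 is ≥ 1, the union bound is uninformative here; it does NOT by itself certify existence.

28·p = 1 ≈ 1.00000; existence NOT certified by the union bound.


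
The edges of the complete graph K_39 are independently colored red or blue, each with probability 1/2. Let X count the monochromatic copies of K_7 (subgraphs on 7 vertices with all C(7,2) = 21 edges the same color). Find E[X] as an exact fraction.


Let X = Σ_S X_S over the C(39, 7) = 15380937 subsets S of size 7, where X_S = 1 if the K_7 on S is monochromatic.
For a fixed S, the K_7 on S has C(7, 2) = 21 edges. P[all 21 edges red] = (1/2)^21, and likewise for blue, so P[monochromatic] = 2·(1/2)^21 = 2^{1 − 21} = 1/1048576.
By linearity: E[X] = C(39, 7) · 2^{1 − 21} = 15380937 · 1/1048576 = 15380937/1048576.
Numerically: E[X] ≈ 14.66840.

E[X] = C(39,7)·2^(1−C(7,2)) = 15380937/1048576 ≈ 14.66840.


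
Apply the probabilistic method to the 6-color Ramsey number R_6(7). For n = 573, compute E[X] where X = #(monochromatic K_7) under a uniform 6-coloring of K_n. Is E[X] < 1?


E[X] = C(573, 7) · 6^{1 − 21} = 3878597732564412 · 6^{−20} = 3878597732564412/3656158440062976.
As a reduced fraction: E[X] = 11970980656063/11284439629824 ≈ 1.060840.
Is E[X] < 1? NO.
Since E[X] ≥ 1, the first-moment bound is inconclusive at n = 573; it does NOT by itself certify R_6(7) > 573.

E[X] = 11970980656063/11284439629824 ≈ 1.060840; E[X] ≥ 1; first-moment method inconclusive here.


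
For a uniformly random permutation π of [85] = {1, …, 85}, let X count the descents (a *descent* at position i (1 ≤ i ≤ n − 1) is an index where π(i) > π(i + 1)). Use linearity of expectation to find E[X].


Write X = Σ X_I over i = 1, …, 84, with X_I the indicator of one descent.
There are 84 indicators.
For each fixed i, the pair (π(i), π(i+1)) is a uniformly random ordered pair of distinct values from {1, …, 85}; by symmetry P[π(i) > π(i+1)] = 1/2.
By linearity: E[X] = 84 · (1/2) = (85 − 1) · (1/2) = 42 ≈ 42.000000.

E[X] = 42 = 42.000000.


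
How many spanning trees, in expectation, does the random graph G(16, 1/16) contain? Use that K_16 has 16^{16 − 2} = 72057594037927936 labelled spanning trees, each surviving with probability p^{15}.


K_16 has 16^{16 − 2} = 72057594037927936 labelled spanning trees.
For each such spanning tree H, let X_H = 1 if all 15 edges of H are present in G. Then P[X_H = 1] = p^{15} = (1/16)^{15} = 1/1152921504606846976.
By linearity of expectation: E[X] = Σ_H E[X_H] = 72057594037927936 · p^{15} = 72057594037927936 · 1/1152921504606846976 = 1/16.
Numerically: E[X] ≈ 0.0625.

E[X] = 72057594037927936 · (1/16)^{15} = 1/16 ≈ 0.0625.


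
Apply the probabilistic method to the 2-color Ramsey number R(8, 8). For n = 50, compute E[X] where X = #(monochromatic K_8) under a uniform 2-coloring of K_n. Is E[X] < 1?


E[X] = C(50, 8) · 2^{1 − 28} = 536878650 · 2^{−27} = 536878650/134217728.
As a reduced fraction: E[X] = 268439325/67108864 ≈ 4.0000577.
Is E[X] < 1? NO.
Since E[X] ≥ 1, the first-moment bound is inconclusive at n = 50; it does NOT by itself certify R(8, 8) > 50.

E[X] = 268439325/67108864 ≈ 4.0000577; E[X] ≥ 1; first-moment method inconclusive here.


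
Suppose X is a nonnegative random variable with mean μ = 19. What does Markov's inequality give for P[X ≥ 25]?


μ = E[X] = 19, a = 25.
Markov: P[X ≥ 25] ≤ μ/a = (19)/25 = 19/25.
Numerically: ≈ 0.76000.
(Since a = 25 > μ = 19.00000, the bound 19/25 is < 1 and informative.)

P[X ≥ 25] ≤ 19/25 ≈ 0.76000.


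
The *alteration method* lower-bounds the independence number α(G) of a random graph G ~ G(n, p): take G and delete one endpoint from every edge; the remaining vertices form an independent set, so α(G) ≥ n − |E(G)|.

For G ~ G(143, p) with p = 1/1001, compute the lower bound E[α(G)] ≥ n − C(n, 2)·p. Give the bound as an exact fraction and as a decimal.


E[|E(G)|] = C(143, 2)·p = 10153 · (1/1001) = 71/7.
E[α(G)] ≥ n − E[|E(G)|] = 143 − 71/7 = 930/7.
Numerically: ≈ 132.857143.
(This is only a lower bound; the true E[α(G)] may be larger.)

E[α(G)] ≥ 930/7 ≈ 132.857143.


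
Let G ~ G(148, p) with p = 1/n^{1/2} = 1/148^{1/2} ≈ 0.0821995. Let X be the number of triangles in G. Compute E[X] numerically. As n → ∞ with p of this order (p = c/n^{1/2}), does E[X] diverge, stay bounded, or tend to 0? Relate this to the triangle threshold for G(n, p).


Number of potential triangles: C(148, 3) = 529396.
Each occurs with probability p³ ≈ (0.0821995)³ ≈ 5.55401984e-04.
By linearity: E[X] = C(148, 3)·p³ ≈ 529396 · 5.55401984e-04 ≈ 294.027589.
Since α = 1/2 < 1, p = c/n^{1/2} ≫ 1/n is above the triangle threshold p ~ 1/n. Asymptotically E[X] ~ (c³/6)·n^{3(1−α)} = (1³/6)·n^{1.5} → ∞; triangles are abundant w.h.p.

E[X] ≈ 294.027589; in regime p = Θ(1/n^{1/2}) E[X] diverges (above the triangle threshold p ~ 1/n).


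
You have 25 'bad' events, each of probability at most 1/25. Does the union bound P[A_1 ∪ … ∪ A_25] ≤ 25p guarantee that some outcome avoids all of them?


Union bound: P[∪_{i=1}^{25} A_i] ≤ Σ_i P[A_i] ≤ 25·p = 25·(1/25) = 1.
Numerically: 1 ≈ 1.000000.
Is 1 < 1? NO.
Since the bound 1 is ≥ 1, the union bound is uninformative here; it does NOT by itself certify existence.

25·p = 1 ≈ 1.000000; existence NOT certified by the union bound.


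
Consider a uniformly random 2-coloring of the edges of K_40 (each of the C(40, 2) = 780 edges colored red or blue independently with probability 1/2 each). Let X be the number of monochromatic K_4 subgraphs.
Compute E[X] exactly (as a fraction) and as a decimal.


Let X = Σ_S X_S over the C(40, 4) = 91390 subsets S of size 4, where X_S = 1 if the K_4 on S is monochromatic.
For a fixed S, the K_4 on S has C(4, 2) = 6 edges. P[all 6 edges red] = (1/2)^6, and likewise for blue, so P[monochromatic] = 2·(1/2)^6 = 2^{1 − 6} = 1/32.
By linearity: E[X] = C(40, 4) · 2^{1 − 6} = 91390 · 1/32 = 45695/16.
Numerically: E[X] ≈ 2855.938.

E[X] = C(40,4)·2^(1−C(4,2)) = 45695/16 ≈ 2855.938.


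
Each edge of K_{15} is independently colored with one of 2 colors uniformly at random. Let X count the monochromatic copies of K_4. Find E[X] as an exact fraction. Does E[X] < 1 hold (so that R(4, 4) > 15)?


E[X] = C(15, 4) · 2^{1 − 6} = 1365 · 2^{−5} = 1365/32.
As a reduced fraction: E[X] = 1365/32 ≈ 42.65625.
Is E[X] < 1? NO.
Since E[X] ≥ 1, the first-moment bound is inconclusive at n = 15; it does NOT by itself certify R(4, 4) > 15.

E[X] = 1365/32 ≈ 42.65625; E[X] ≥ 1; first-moment method inconclusive here.


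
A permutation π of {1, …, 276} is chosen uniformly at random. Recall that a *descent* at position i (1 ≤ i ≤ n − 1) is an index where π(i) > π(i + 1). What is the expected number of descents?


Write X = Σ X_I over i = 1, …, 275, with X_I the indicator of one descent.
There are 275 indicators.
For each fixed i, the pair (π(i), π(i+1)) is a uniformly random ordered pair of distinct values from {1, …, 276}; by symmetry P[π(i) > π(i+1)] = 1/2.
By linearity: E[X] = 275 · (1/2) = (276 − 1) · (1/2) = 275/2 ≈ 137.500000.

E[X] = 275/2 = 137.500000.


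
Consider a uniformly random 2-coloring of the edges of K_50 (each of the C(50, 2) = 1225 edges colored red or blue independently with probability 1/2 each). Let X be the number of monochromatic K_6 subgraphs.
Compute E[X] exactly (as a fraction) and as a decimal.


Let X = Σ_S X_S over the C(50, 6) = 15890700 subsets S of size 6, where X_S = 1 if the K_6 on S is monochromatic.
For a fixed S, the K_6 on S has C(6, 2) = 15 edges. P[all 15 edges red] = (1/2)^15, and likewise for blue, so P[monochromatic] = 2·(1/2)^15 = 2^{1 − 15} = 1/16384.
By linearity: E[X] = C(50, 6) · 2^{1 − 15} = 15890700 · 1/16384 = 3972675/4096.
Numerically: E[X] ≈ 969.8914.

E[X] = C(50,6)·2^(1−C(6,2)) = 3972675/4096 ≈ 969.8914.


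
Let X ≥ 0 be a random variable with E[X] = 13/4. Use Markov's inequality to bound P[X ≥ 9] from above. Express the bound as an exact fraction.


μ = E[X] = 13/4, a = 9.
Markov: P[X ≥ 9] ≤ μ/a = (13/4)/9 = 13/36.
Numerically: ≈ 0.36111.
(Since a = 9 > μ = 3.25000, the bound 13/36 is < 1 and informative.)

P[X ≥ 9] ≤ 13/36 ≈ 0.36111.


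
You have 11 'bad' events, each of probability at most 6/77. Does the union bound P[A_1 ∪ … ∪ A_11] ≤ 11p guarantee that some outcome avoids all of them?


Union bound: P[∪_{i=1}^{11} A_i] ≤ Σ_i P[A_i] ≤ 11·p = 11·(6/77) = 6/7.
Numerically: 6/7 ≈ 0.8571429.
Is 6/7 < 1? YES.
Since P[∪ A_i] ≤ 6/7 < 1, the complement has P[∩ A_i^c] ≥ 1 − 6/7 = 1/7 > 0, so some outcome avoids every A_i.

11·p = 6/7 ≈ 0.8571429; existence CERTIFIED by the union bound.


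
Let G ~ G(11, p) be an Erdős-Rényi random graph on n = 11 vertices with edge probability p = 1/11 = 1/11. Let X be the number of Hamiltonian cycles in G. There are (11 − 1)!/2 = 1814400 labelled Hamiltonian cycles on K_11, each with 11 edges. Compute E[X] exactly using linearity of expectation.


K_11 has (11 − 1)!/2 = 1814400 labelled Hamiltonian cycles.
For each such Hamiltonian cycle H, let X_H = 1 if all 11 edges of H are present in G. Then P[X_H = 1] = p^{11} = (1/11)^{11} = 1/285311670611.
Summing the indicators: E[X] = Σ_H E[X_H] = 1814400 · p^{11} = 1814400 · 1/285311670611 = 1814400/285311670611.
Numerically: E[X] ≈ 6.35936e-06.

E[X] = 1814400 · (1/11)^{11} = 1814400/285311670611 ≈ 6.35936e-06.


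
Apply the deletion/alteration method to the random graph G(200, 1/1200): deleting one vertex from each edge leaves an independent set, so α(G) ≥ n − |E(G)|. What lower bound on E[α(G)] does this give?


E[|E(G)|] = C(200, 2)·p = 19900 · (1/1200) = 199/12.
E[α(G)] ≥ n − E[|E(G)|] = 200 − 199/12 = 2201/12.
Numerically: ≈ 183.4167.
(This is only a lower bound; the true E[α(G)] may be larger.)

E[α(G)] ≥ 2201/12 ≈ 183.4167.


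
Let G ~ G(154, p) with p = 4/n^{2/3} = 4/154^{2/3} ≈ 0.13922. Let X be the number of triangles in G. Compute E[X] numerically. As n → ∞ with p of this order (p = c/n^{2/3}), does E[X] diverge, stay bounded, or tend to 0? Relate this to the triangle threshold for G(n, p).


Number of potential triangles: C(154, 3) = 596904.
Each occurs with probability p³ ≈ (0.13922)³ ≈ 2.6986001e-03.
By linearity: E[X] = C(154, 3)·p³ ≈ 596904 · 2.6986001e-03 ≈ 1610.80519.
Since α = 2/3 < 1, p = c/n^{2/3} ≫ 1/n is above the triangle threshold p ~ 1/n. Asymptotically E[X] ~ (c³/6)·n^{3(1−α)} = (4³/6)·n^{1} → ∞; triangles are abundant w.h.p.

E[X] ≈ 1610.80519; in regime p = Θ(1/n^{2/3}) E[X] diverges (above the triangle threshold p ~ 1/n).


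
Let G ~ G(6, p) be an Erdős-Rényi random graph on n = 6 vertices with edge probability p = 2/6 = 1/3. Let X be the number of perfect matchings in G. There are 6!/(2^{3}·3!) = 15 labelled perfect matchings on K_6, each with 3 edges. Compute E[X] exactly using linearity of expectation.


K_6 has 6!/(2^{3}·3!) = 15 labelled perfect matchings.
For each such perfect matching H, let X_H = 1 if all 3 edges of H are present in G. Then P[X_H = 1] = p^{3} = (1/3)^{3} = 1/27.
Summing the indicators: E[X] = Σ_H E[X_H] = 15 · p^{3} = 15 · 1/27 = 5/9.
Numerically: E[X] ≈ 0.55556.

E[X] = 15 · (1/3)^{3} = 5/9 ≈ 0.55556.


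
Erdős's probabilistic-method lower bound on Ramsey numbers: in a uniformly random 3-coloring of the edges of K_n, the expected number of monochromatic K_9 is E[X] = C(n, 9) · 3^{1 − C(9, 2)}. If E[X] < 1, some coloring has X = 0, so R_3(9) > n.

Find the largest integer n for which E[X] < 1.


We need C(n, 9) · 3^{1 − 36} < 1, i.e. C(n, 9) < 3^{36 − 1} = 50031545098999707.
Check values of n near the boundary:
  n = 296: C(296, 9) = 42513789098994080; 42513789098994080 < 50031545098999707? YES
  n = 297: C(297, 9) = 43842345008337645; 43842345008337645 < 50031545098999707? YES
  n = 298: C(298, 9) = 45207677551849890; 45207677551849890 < 50031545098999707? YES
  n = 299: C(299, 9) = 46610674441390059; 46610674441390059 < 50031545098999707? YES
  n = 300: C(300, 9) = 48052241692154700; 48052241692154700 < 50031545098999707? YES
  n = 301: C(301, 9) = 49533303936090975; 49533303936090975 < 50031545098999707? YES
  n = 302: C(302, 9) = 51054804739588650; 51054804739588650 < 50031545098999707? NO
  n = 303: C(303, 9) = 52617706925494425; 52617706925494425 < 50031545098999707? NO
The largest n with C(n, 9) < 50031545098999707 is n = 301 (where E[X] = 16511101312030325/16677181699666569 ≈ 0.99004). Hence R_3(9) > 301, i.e. R_3(9) ≥ 302.

Largest n = 301; hence R_3(9) > 301.


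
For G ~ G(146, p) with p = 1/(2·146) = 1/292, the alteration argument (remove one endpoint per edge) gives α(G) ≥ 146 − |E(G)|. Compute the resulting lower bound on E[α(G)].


E[|E(G)|] = C(146, 2)·p = 10585 · (1/292) = 145/4.
E[α(G)] ≥ n − E[|E(G)|] = 146 − 145/4 = 439/4.
Numerically: ≈ 109.750000.
(This is only a lower bound; the true E[α(G)] may be larger.)

E[α(G)] ≥ 439/4 ≈ 109.750000.


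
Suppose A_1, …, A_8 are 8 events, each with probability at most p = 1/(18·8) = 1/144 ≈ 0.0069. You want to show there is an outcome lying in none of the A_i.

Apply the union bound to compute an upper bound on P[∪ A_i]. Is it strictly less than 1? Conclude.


Union bound: P[∪_{i=1}^{8} A_i] ≤ Σ_i P[A_i] ≤ 8·p = 8·(1/144) = 1/18.
Numerically: 1/18 ≈ 0.0556.
Is 1/18 < 1? YES.
Since P[∪ A_i] ≤ 1/18 < 1, the complement has P[∩ A_i^c] ≥ 1 − 1/18 = 17/18 > 0, so some outcome avoids every A_i.

8·p = 1/18 ≈ 0.0556; existence CERTIFIED by the union bound.


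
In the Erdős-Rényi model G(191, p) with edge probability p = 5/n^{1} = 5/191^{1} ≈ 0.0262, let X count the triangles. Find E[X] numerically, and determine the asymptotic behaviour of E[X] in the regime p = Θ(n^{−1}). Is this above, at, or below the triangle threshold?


Number of potential triangles: C(191, 3) = 1143135.
Each occurs with probability p³ ≈ (0.0262)³ ≈ 1.79395e-05.
By linearity: E[X] = C(191, 3)·p³ ≈ 1143135 · 1.79395e-05 ≈ 20.507.
Here α = 1, so p = 5/n is exactly at the triangle threshold p ~ 1/n. Asymptotically E[X] → c³/6 = 5³/6 = 125/6 ≈ 20.833, a bounded constant. In this regime the triangle count is asymptotically Poisson(c³/6).

E[X] ≈ 20.507; in regime p = Θ(1/n^{1}) E[X] stays bounded (at the triangle threshold p ~ 1/n).


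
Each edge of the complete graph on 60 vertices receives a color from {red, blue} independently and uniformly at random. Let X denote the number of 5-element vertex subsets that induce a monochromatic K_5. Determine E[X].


Let X = Σ_S X_S over the C(60, 5) = 5461512 subsets S of size 5, where X_S = 1 if the K_5 on S is monochromatic.
For a fixed S, the K_5 on S has C(5, 2) = 10 edges. P[all 10 edges red] = (1/2)^10, and likewise for blue, so P[monochromatic] = 2·(1/2)^10 = 2^{1 − 10} = 1/512.
By linearity of expectation: E[X] = C(60, 5) · 2^{1 − 10} = 5461512 · 1/512 = 682689/64.
Numerically: E[X] ≈ 10667.01562.

E[X] = C(60,5)·2^(1−C(5,2)) = 682689/64 ≈ 10667.01562.


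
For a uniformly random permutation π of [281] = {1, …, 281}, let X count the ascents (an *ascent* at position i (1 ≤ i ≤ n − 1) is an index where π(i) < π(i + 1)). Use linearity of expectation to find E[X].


Write X = Σ X_I over i = 1, …, 280, with X_I the indicator of one ascent.
There are 280 indicators.
For each fixed i, the pair (π(i), π(i+1)) is a uniformly random ordered pair of distinct values from {1, …, 281}; by symmetry P[π(i) < π(i+1)] = 1/2.
By linearity: E[X] = 280 · (1/2) = (281 − 1) · (1/2) = 140 ≈ 140.000000.

E[X] = 140 = 140.000000.


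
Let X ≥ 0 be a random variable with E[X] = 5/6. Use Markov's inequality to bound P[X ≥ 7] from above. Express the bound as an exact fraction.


μ = E[X] = 5/6, a = 7.
Markov: P[X ≥ 7] ≤ μ/a = (5/6)/7 = 5/42.
Numerically: ≈ 0.119048.
(Since a = 7 > μ = 0.833333, the bound 5/42 is < 1 and informative.)

P[X ≥ 7] ≤ 5/42 ≈ 0.119048.


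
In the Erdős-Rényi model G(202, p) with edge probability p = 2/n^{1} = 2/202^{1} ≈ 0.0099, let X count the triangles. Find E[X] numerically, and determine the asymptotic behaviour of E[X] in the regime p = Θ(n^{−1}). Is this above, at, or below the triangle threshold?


Number of potential triangles: C(202, 3) = 1353400.
Each occurs with probability p³ ≈ (0.0099)³ ≈ 9.70590e-07.
By linearity: E[X] = C(202, 3)·p³ ≈ 1353400 · 9.70590e-07 ≈ 1.314.
Here α = 1, so p = 2/n is exactly at the triangle threshold p ~ 1/n. Asymptotically E[X] → c³/6 = 2³/6 = 4/3 ≈ 1.333, a bounded constant. In this regime the triangle count is asymptotically Poisson(c³/6).

E[X] ≈ 1.314; in regime p = Θ(1/n^{1}) E[X] stays bounded (at the triangle threshold p ~ 1/n).


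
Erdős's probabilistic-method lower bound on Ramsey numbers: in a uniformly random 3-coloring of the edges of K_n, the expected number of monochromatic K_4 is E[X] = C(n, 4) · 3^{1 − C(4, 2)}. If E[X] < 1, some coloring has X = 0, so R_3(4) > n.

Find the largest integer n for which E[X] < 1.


We need C(n, 4) · 3^{1 − 6} < 1, i.e. C(n, 4) < 3^{6 − 1} = 243.
Check values of n near the boundary:
  n = 7: C(7, 4) = 35; 35 < 243? YES
  n = 8: C(8, 4) = 70; 70 < 243? YES
  n = 9: C(9, 4) = 126; 126 < 243? YES
  n = 10: C(10, 4) = 210; 210 < 243? YES
  n = 11: C(11, 4) = 330; 330 < 243? NO
  n = 12: C(12, 4) = 495; 495 < 243? NO
  n = 13: C(13, 4) = 715; 715 < 243? NO
The largest n with C(n, 4) < 243 is n = 10 (where E[X] = 70/81 ≈ 0.864). Hence R_3(4) > 10, i.e. R_3(4) ≥ 11.

Largest n = 10; hence R_3(4) > 10.


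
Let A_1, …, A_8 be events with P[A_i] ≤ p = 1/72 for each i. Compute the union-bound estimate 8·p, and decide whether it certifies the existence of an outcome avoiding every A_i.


Union bound: P[∪_{i=1}^{8} A_i] ≤ Σ_i P[A_i] ≤ 8·p = 8·(1/72) = 1/9.
Numerically: 1/9 ≈ 0.1111111.
Is 1/9 < 1? YES.
Since P[∪ A_i] ≤ 1/9 < 1, the complement has P[∩ A_i^c] ≥ 1 − 1/9 = 8/9 > 0, so some outcome avoids every A_i.

8·p = 1/9 ≈ 0.1111111; existence CERTIFIED by the union bound.


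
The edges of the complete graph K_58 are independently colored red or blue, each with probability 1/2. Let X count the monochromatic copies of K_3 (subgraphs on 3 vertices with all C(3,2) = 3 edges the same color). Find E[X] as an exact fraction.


Let X = Σ_S X_S over the C(58, 3) = 30856 subsets S of size 3, where X_S = 1 if the K_3 on S is monochromatic.
For a fixed S, the K_3 on S has C(3, 2) = 3 edges. P[all 3 edges red] = (1/2)^3, and likewise for blue, so P[monochromatic] = 2·(1/2)^3 = 2^{1 − 3} = 1/4.
By linearity: E[X] = C(58, 3) · 2^{1 − 3} = 30856 · 1/4 = 7714.
Numerically: E[X] ≈ 7714.00000.

E[X] = C(58,3)·2^(1−C(3,2)) = 7714 ≈ 7714.00000.


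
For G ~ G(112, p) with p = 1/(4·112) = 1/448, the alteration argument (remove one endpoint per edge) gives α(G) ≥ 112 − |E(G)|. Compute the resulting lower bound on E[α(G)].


E[|E(G)|] = C(112, 2)·p = 6216 · (1/448) = 111/8.
E[α(G)] ≥ n − E[|E(G)|] = 112 − 111/8 = 785/8.
Numerically: ≈ 98.12500.
(This is only a lower bound; the true E[α(G)] may be larger.)

E[α(G)] ≥ 785/8 ≈ 98.12500.


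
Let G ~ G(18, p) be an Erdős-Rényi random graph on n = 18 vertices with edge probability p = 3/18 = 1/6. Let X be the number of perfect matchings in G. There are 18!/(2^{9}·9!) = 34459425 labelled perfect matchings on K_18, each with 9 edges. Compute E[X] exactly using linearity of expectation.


K_18 has 18!/(2^{9}·9!) = 34459425 labelled perfect matchings.
For each such perfect matching H, let X_H = 1 if all 9 edges of H are present in G. Then P[X_H = 1] = p^{9} = (1/6)^{9} = 1/10077696.
By linearity: E[X] = Σ_H E[X_H] = 34459425 · p^{9} = 34459425 · 1/10077696 = 425425/124416.
Numerically: E[X] ≈ 3.42.

E[X] = 34459425 · (1/6)^{9} = 425425/124416 ≈ 3.42.


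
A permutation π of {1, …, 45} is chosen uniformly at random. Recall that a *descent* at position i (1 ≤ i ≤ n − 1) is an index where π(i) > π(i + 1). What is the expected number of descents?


Write X = Σ X_I over i = 1, …, 44, with X_I the indicator of one descent.
There are 44 indicators.
For each fixed i, the pair (π(i), π(i+1)) is a uniformly random ordered pair of distinct values from {1, …, 45}; by symmetry P[π(i) > π(i+1)] = 1/2.
By linearity: E[X] = 44 · (1/2) = (45 − 1) · (1/2) = 22 ≈ 22.000.

E[X] = 22 = 22.000.


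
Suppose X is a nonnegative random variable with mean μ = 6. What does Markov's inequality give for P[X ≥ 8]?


μ = E[X] = 6, a = 8.
Markov: P[X ≥ 8] ≤ μ/a = (6)/8 = 3/4.
Numerically: ≈ 0.750.
(Since a = 8 > μ = 6.000, the bound 3/4 is < 1 and informative.)

P[X ≥ 8] ≤ 3/4 ≈ 0.750.


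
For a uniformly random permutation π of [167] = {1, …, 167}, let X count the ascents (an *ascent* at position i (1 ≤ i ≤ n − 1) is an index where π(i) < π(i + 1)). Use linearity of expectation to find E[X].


Write X = Σ X_I over i = 1, …, 166, with X_I the indicator of one ascent.
There are 166 indicators.
For each fixed i, the pair (π(i), π(i+1)) is a uniformly random ordered pair of distinct values from {1, …, 167}; by symmetry P[π(i) < π(i+1)] = 1/2.
By linearity: E[X] = 166 · (1/2) = (167 − 1) · (1/2) = 83 ≈ 83.0000.

E[X] = 83 = 83.0000.


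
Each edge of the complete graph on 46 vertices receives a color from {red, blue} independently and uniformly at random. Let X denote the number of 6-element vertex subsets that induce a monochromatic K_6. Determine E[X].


Let X = Σ_S X_S over the C(46, 6) = 9366819 subsets S of size 6, where X_S = 1 if the K_6 on S is monochromatic.
For a fixed S, the K_6 on S has C(6, 2) = 15 edges. P[all 15 edges red] = (1/2)^15, and likewise for blue, so P[monochromatic] = 2·(1/2)^15 = 2^{1 − 15} = 1/16384.
Summing: E[X] = C(46, 6) · 2^{1 − 15} = 9366819 · 1/16384 = 9366819/16384.
Numerically: E[X] ≈ 571.705261.

E[X] = C(46,6)·2^(1−C(6,2)) = 9366819/16384 ≈ 571.705261.


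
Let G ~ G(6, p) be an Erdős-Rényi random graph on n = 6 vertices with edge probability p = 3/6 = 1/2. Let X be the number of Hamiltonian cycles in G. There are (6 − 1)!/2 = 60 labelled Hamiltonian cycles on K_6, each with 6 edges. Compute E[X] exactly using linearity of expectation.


K_6 has (6 − 1)!/2 = 60 labelled Hamiltonian cycles.
For each such Hamiltonian cycle H, let X_H = 1 if all 6 edges of H are present in G. Then P[X_H = 1] = p^{6} = (1/2)^{6} = 1/64.
By linearity: E[X] = Σ_H E[X_H] = 60 · p^{6} = 60 · 1/64 = 15/16.
Numerically: E[X] ≈ 0.9375.

E[X] = 60 · (1/2)^{6} = 15/16 ≈ 0.9375.


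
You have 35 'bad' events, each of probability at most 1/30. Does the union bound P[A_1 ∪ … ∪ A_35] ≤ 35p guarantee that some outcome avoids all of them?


Union bound: P[∪_{i=1}^{35} A_i] ≤ Σ_i P[A_i] ≤ 35·p = 35·(1/30) = 7/6.
Numerically: 7/6 ≈ 1.167.
Is 7/6 < 1? NO.
Since the bound 7/6 is ≥ 1, the union bound is uninformative here; it does NOT by itself certify existence.

35·p = 7/6 ≈ 1.167; existence NOT certified by the union bound.


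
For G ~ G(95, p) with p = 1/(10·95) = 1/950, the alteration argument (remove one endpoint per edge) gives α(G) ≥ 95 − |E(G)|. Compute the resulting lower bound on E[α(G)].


E[|E(G)|] = C(95, 2)·p = 4465 · (1/950) = 47/10.
E[α(G)] ≥ n − E[|E(G)|] = 95 − 47/10 = 903/10.
Numerically: ≈ 90.3000.
(This is only a lower bound; the true E[α(G)] may be larger.)

E[α(G)] ≥ 903/10 ≈ 90.3000.


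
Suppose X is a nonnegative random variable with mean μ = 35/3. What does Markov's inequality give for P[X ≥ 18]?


μ = E[X] = 35/3, a = 18.
Markov: P[X ≥ 18] ≤ μ/a = (35/3)/18 = 35/54.
Numerically: ≈ 0.648.
(Since a = 18 > μ = 11.667, the bound 35/54 is < 1 and informative.)

P[X ≥ 18] ≤ 35/54 ≈ 0.648.


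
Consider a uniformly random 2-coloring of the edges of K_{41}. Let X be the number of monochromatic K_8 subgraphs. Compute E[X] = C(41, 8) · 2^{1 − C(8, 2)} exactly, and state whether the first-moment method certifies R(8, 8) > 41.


E[X] = C(41, 8) · 2^{1 − 28} = 95548245 · 2^{−27} = 95548245/134217728.
As a reduced fraction: E[X] = 95548245/134217728 ≈ 0.712.
Is E[X] < 1? YES.
Since E[X] < 1, there exists a 2-coloring of K_{41} with no monochromatic K_8; hence R(8, 8) > 41.

E[X] = 95548245/134217728 ≈ 0.712; E[X] < 1, so R(8, 8) > 41.


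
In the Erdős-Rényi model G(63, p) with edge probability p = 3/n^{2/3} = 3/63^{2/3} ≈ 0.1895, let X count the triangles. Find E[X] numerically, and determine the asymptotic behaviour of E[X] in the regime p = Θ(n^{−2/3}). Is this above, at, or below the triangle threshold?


Number of potential triangles: C(63, 3) = 39711.
Each occurs with probability p³ ≈ (0.1895)³ ≈ 6.802721e-03.
By linearity: E[X] = C(63, 3)·p³ ≈ 39711 · 6.802721e-03 ≈ 270.1429.
Since α = 2/3 < 1, p = c/n^{2/3} ≫ 1/n is above the triangle threshold p ~ 1/n. Asymptotically E[X] ~ (c³/6)·n^{3(1−α)} = (3³/6)·n^{1} → ∞; triangles are abundant w.h.p.

E[X] ≈ 270.1429; in regime p = Θ(1/n^{2/3}) E[X] diverges (above the triangle threshold p ~ 1/n).


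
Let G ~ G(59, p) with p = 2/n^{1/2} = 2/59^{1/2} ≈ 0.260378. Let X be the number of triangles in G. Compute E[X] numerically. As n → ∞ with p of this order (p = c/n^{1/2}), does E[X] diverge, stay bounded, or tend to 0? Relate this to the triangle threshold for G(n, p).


Number of potential triangles: C(59, 3) = 32509.
Each occurs with probability p³ ≈ (0.260378)³ ≈ 1.76527337e-02.
By linearity: E[X] = C(59, 3)·p³ ≈ 32509 · 1.76527337e-02 ≈ 573.872720.
Since α = 1/2 < 1, p = c/n^{1/2} ≫ 1/n is above the triangle threshold p ~ 1/n. Asymptotically E[X] ~ (c³/6)·n^{3(1−α)} = (2³/6)·n^{1.5} → ∞; triangles are abundant w.h.p.

E[X] ≈ 573.872720; in regime p = Θ(1/n^{1/2}) E[X] diverges (above the triangle threshold p ~ 1/n).


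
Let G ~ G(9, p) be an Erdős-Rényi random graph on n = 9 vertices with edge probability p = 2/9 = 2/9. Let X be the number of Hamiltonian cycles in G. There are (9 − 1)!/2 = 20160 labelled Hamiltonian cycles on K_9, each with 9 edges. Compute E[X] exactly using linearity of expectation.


K_9 has (9 − 1)!/2 = 20160 labelled Hamiltonian cycles.
For each such Hamiltonian cycle H, let X_H = 1 if all 9 edges of H are present in G. Then P[X_H = 1] = p^{9} = (2/9)^{9} = 512/387420489.
Summing the indicators: E[X] = Σ_H E[X_H] = 20160 · p^{9} = 20160 · 512/387420489 = 1146880/43046721.
Numerically: E[X] ≈ 0.02664.

E[X] = 20160 · (2/9)^{9} = 1146880/43046721 ≈ 0.02664.


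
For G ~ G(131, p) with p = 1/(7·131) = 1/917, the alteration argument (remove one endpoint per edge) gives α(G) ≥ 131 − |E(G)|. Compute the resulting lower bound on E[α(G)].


E[|E(G)|] = C(131, 2)·p = 8515 · (1/917) = 65/7.
E[α(G)] ≥ n − E[|E(G)|] = 131 − 65/7 = 852/7.
Numerically: ≈ 121.714.
(This is only a lower bound; the true E[α(G)] may be larger.)

E[α(G)] ≥ 852/7 ≈ 121.714.


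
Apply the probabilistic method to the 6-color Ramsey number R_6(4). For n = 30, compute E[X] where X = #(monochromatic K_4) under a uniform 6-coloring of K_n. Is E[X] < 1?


E[X] = C(30, 4) · 6^{1 − 6} = 27405 · 6^{−5} = 27405/7776.
As a reduced fraction: E[X] = 1015/288 ≈ 3.524.
Is E[X] < 1? NO.
Since E[X] ≥ 1, the first-moment bound is inconclusive at n = 30; it does NOT by itself certify R_6(4) > 30.

E[X] = 1015/288 ≈ 3.524; E[X] ≥ 1; first-moment method inconclusive here.


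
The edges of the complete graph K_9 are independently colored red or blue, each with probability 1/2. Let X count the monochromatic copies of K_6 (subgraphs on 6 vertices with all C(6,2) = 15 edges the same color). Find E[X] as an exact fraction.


Let X = Σ_S X_S over the C(9, 6) = 84 subsets S of size 6, where X_S = 1 if the K_6 on S is monochromatic.
For a fixed S, the K_6 on S has C(6, 2) = 15 edges. P[all 15 edges red] = (1/2)^15, and likewise for blue, so P[monochromatic] = 2·(1/2)^15 = 2^{1 − 15} = 1/16384.
By linearity: E[X] = C(9, 6) · 2^{1 − 15} = 84 · 1/16384 = 21/4096.
Numerically: E[X] ≈ 0.00513.

E[X] = C(9,6)·2^(1−C(6,2)) = 21/4096 ≈ 0.00513.


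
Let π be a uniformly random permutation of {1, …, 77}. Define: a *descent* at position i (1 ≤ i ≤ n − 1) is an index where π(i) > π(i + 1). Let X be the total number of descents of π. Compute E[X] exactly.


Write X = Σ X_I over i = 1, …, 76, with X_I the indicator of one descent.
There are 76 indicators.
For each fixed i, the pair (π(i), π(i+1)) is a uniformly random ordered pair of distinct values from {1, …, 77}; by symmetry P[π(i) > π(i+1)] = 1/2.
By linearity: E[X] = 76 · (1/2) = (77 − 1) · (1/2) = 38 ≈ 38.000.

E[X] = 38 = 38.000.


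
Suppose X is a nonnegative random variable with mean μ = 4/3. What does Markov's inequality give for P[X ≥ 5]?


μ = E[X] = 4/3, a = 5.
Markov: P[X ≥ 5] ≤ μ/a = (4/3)/5 = 4/15.
Numerically: ≈ 0.2667.
(Since a = 5 > μ = 1.3333, the bound 4/15 is < 1 and informative.)

P[X ≥ 5] ≤ 4/15 ≈ 0.2667.


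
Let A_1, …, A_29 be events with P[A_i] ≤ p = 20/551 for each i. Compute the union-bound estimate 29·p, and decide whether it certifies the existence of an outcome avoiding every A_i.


Union bound: P[∪_{i=1}^{29} A_i] ≤ Σ_i P[A_i] ≤ 29·p = 29·(20/551) = 20/19.
Numerically: 20/19 ≈ 1.053.
Is 20/19 < 1? NO.
Since the bound 20/19 is ≥ 1, the union bound is uninformative here; it does NOT by itself certify existence.

29·p = 20/19 ≈ 1.053; existence NOT certified by the union bound.


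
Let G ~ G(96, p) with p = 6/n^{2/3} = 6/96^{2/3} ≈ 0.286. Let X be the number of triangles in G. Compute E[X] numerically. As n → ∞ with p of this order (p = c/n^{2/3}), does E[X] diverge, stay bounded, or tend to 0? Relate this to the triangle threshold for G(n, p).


Number of potential triangles: C(96, 3) = 142880.
Each occurs with probability p³ ≈ (0.286)³ ≈ 2.34375e-02.
By linearity: E[X] = C(96, 3)·p³ ≈ 142880 · 2.34375e-02 ≈ 3348.750.
Since α = 2/3 < 1, p = c/n^{2/3} ≫ 1/n is above the triangle threshold p ~ 1/n. Asymptotically E[X] ~ (c³/6)·n^{3(1−α)} = (6³/6)·n^{1} → ∞; triangles are abundant w.h.p.

E[X] ≈ 3348.750; in regime p = Θ(1/n^{2/3}) E[X] diverges (above the triangle threshold p ~ 1/n).


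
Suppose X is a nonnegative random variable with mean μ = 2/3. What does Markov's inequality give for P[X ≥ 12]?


μ = E[X] = 2/3, a = 12.
Markov: P[X ≥ 12] ≤ μ/a = (2/3)/12 = 1/18.
Numerically: ≈ 0.056.
(Since a = 12 > μ = 0.667, the bound 1/18 is < 1 and informative.)

P[X ≥ 12] ≤ 1/18 ≈ 0.056.


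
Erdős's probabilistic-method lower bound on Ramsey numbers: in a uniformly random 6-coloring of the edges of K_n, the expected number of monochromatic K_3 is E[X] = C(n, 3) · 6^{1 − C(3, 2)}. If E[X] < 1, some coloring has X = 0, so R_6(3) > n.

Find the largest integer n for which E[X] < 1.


We need C(n, 3) · 6^{1 − 3} < 1, i.e. C(n, 3) < 6^{3 − 1} = 36.
Check values of n near the boundary:
  n = 3: C(3, 3) = 1; 1 < 36? YES
  n = 4: C(4, 3) = 4; 4 < 36? YES
  n = 5: C(5, 3) = 10; 10 < 36? YES
  n = 6: C(6, 3) = 20; 20 < 36? YES
  n = 7: C(7, 3) = 35; 35 < 36? YES
  n = 8: C(8, 3) = 56; 56 < 36? NO
  n = 9: C(9, 3) = 84; 84 < 36? NO
The largest n with C(n, 3) < 36 is n = 7 (where E[X] = 35/36 ≈ 0.97222). Hence R_6(3) > 7, i.e. R_6(3) ≥ 8.

Largest n = 7; hence R_6(3) > 7.


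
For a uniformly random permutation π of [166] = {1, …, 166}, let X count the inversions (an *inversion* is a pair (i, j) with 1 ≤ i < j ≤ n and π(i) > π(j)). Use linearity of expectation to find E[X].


Write X = Σ X_I over the C(166, 2) = 13695 pairs i < j, with X_I the indicator of one inversion.
There are 13695 indicators.
For each fixed pair i < j, the values π(i) and π(j) are two distinct elements of {1, …, 166} in uniformly random order; by symmetry P[π(i) > π(j)] = 1/2.
By linearity: E[X] = 13695 · (1/2) = C(166, 2) · (1/2) = 13695/2 = 13695/2 ≈ 6847.50000.

E[X] = 13695/2 = 6847.50000.


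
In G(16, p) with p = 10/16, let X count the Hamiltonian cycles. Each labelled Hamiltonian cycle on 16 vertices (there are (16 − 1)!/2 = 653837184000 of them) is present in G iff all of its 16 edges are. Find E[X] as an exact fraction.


K_16 has (16 − 1)!/2 = 653837184000 labelled Hamiltonian cycles.
For each such Hamiltonian cycle H, let X_H = 1 if all 16 edges of H are present in G. Then P[X_H = 1] = p^{16} = (5/8)^{16} = 152587890625/281474976710656.
By linearity of expectation: E[X] = Σ_H E[X_H] = 653837184000 · p^{16} = 653837184000 · 152587890625/281474976710656 = 97429332733154296875/274877906944.
Numerically: E[X] ≈ 3.544e+08.

E[X] = 653837184000 · (5/8)^{16} = 97429332733154296875/274877906944 ≈ 3.544e+08.


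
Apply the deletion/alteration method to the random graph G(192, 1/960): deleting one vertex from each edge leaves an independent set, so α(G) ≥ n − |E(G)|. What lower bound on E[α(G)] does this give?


E[|E(G)|] = C(192, 2)·p = 18336 · (1/960) = 191/10.
E[α(G)] ≥ n − E[|E(G)|] = 192 − 191/10 = 1729/10.
Numerically: ≈ 172.900000.
(This is only a lower bound; the true E[α(G)] may be larger.)

E[α(G)] ≥ 1729/10 ≈ 172.900000.


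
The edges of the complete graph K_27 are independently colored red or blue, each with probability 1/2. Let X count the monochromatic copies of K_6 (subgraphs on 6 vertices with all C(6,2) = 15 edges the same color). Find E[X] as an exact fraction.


Let X = Σ_S X_S over the C(27, 6) = 296010 subsets S of size 6, where X_S = 1 if the K_6 on S is monochromatic.
For a fixed S, the K_6 on S has C(6, 2) = 15 edges. P[all 15 edges red] = (1/2)^15, and likewise for blue, so P[monochromatic] = 2·(1/2)^15 = 2^{1 − 15} = 1/16384.
By linearity: E[X] = C(27, 6) · 2^{1 − 15} = 296010 · 1/16384 = 148005/8192.
Numerically: E[X] ≈ 18.067017.

E[X] = C(27,6)·2^(1−C(6,2)) = 148005/8192 ≈ 18.067017.


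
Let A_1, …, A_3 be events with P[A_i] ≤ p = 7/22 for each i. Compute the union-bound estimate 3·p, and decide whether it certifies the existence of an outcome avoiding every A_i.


Union bound: P[∪_{i=1}^{3} A_i] ≤ Σ_i P[A_i] ≤ 3·p = 3·(7/22) = 21/22.
Numerically: 21/22 ≈ 0.9545.
Is 21/22 < 1? YES.
Since P[∪ A_i] ≤ 21/22 < 1, the complement has P[∩ A_i^c] ≥ 1 − 21/22 = 1/22 > 0, so some outcome avoids every A_i.

3·p = 21/22 ≈ 0.9545; existence CERTIFIED by the union bound.


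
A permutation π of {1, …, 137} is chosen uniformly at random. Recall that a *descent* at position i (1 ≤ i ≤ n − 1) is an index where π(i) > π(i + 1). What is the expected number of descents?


Write X = Σ X_I over i = 1, …, 136, with X_I the indicator of one descent.
There are 136 indicators.
For each fixed i, the pair (π(i), π(i+1)) is a uniformly random ordered pair of distinct values from {1, …, 137}; by symmetry P[π(i) > π(i+1)] = 1/2.
By linearity: E[X] = 136 · (1/2) = (137 − 1) · (1/2) = 68 ≈ 68.000000.

E[X] = 68 = 68.000000.


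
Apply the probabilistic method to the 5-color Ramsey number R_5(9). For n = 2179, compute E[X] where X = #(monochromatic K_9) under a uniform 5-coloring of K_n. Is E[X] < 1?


E[X] = C(2179, 9) · 5^{1 − 36} = 3001701930880099538508560 · 5^{−35} = 3001701930880099538508560/2910383045673370361328125.
As a reduced fraction: E[X] = 600340386176019907701712/582076609134674072265625 ≈ 1.031.
Is E[X] < 1? NO.
Since E[X] ≥ 1, the first-moment bound is inconclusive at n = 2179; it does NOT by itself certify R_5(9) > 2179.

E[X] = 600340386176019907701712/582076609134674072265625 ≈ 1.031; E[X] ≥ 1; first-moment method inconclusive here.


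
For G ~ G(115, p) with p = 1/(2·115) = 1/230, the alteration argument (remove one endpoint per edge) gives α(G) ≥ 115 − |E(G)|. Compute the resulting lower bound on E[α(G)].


E[|E(G)|] = C(115, 2)·p = 6555 · (1/230) = 57/2.
E[α(G)] ≥ n − E[|E(G)|] = 115 − 57/2 = 173/2.
Numerically: ≈ 86.500000.
(This is only a lower bound; the true E[α(G)] may be larger.)

E[α(G)] ≥ 173/2 ≈ 86.500000.


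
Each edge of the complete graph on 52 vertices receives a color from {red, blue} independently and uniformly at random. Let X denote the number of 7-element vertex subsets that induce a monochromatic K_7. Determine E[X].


Let X = Σ_S X_S over the C(52, 7) = 133784560 subsets S of size 7, where X_S = 1 if the K_7 on S is monochromatic.
For a fixed S, the K_7 on S has C(7, 2) = 21 edges. P[all 21 edges red] = (1/2)^21, and likewise for blue, so P[monochromatic] = 2·(1/2)^21 = 2^{1 − 21} = 1/1048576.
By linearity of expectation: E[X] = C(52, 7) · 2^{1 − 21} = 133784560 · 1/1048576 = 8361535/65536.
Numerically: E[X] ≈ 127.58690.

E[X] = C(52,7)·2^(1−C(7,2)) = 8361535/65536 ≈ 127.58690.


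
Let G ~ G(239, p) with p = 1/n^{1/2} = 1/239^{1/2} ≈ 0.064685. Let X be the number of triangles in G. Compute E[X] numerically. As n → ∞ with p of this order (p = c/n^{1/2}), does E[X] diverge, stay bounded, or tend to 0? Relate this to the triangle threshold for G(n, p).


Number of potential triangles: C(239, 3) = 2246839.
Each occurs with probability p³ ≈ (0.064685)³ ≈ 2.7064696e-04.
By linearity: E[X] = C(239, 3)·p³ ≈ 2246839 · 2.7064696e-04 ≈ 608.10014.
Since α = 1/2 < 1, p = c/n^{1/2} ≫ 1/n is above the triangle threshold p ~ 1/n. Asymptotically E[X] ~ (c³/6)·n^{3(1−α)} = (1³/6)·n^{1.5} → ∞; triangles are abundant w.h.p.

E[X] ≈ 608.10014; in regime p = Θ(1/n^{1/2}) E[X] diverges (above the triangle threshold p ~ 1/n).


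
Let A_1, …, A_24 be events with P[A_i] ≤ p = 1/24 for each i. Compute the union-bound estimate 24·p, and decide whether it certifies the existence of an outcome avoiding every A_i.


Union bound: P[∪_{i=1}^{24} A_i] ≤ Σ_i P[A_i] ≤ 24·p = 24·(1/24) = 1.
Numerically: 1 ≈ 1.000000.
Is 1 < 1? NO.
Since the bound 1 is ≥ 1, the union bound is uninformative here; it does NOT by itself certify existence.

24·p = 1 ≈ 1.000000; existence NOT certified by the union bound.
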